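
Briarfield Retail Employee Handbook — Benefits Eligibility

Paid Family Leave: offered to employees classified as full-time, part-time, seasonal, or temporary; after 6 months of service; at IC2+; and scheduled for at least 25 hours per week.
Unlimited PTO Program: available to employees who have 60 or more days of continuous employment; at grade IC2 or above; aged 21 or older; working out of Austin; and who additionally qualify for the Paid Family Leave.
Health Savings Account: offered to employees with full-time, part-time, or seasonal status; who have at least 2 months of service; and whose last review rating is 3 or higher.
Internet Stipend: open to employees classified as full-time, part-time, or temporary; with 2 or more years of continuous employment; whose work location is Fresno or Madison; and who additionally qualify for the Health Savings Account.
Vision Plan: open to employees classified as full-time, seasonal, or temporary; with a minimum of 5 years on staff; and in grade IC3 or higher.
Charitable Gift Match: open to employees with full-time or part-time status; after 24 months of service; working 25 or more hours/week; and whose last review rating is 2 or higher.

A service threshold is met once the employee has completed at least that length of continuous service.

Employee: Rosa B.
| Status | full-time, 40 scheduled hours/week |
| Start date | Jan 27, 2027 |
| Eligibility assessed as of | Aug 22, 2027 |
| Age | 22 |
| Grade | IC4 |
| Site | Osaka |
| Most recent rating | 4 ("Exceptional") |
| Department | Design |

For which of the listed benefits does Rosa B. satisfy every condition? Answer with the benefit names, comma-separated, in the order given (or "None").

Paid Family Leave, Health Savings Account

Service from Jan 27, 2027 to Aug 22, 2027: 207 days.
Paid Family Leave — status full-time ✓; service 207 days ≥ 6 months (≈180 days) ✓; grade IC4 ≥ IC2 ✓; 40 hrs/wk ≥ 25 ✓ → eligible.
Unlimited PTO Program — service 207 days ≥ 60 days ✓; grade IC4 ≥ IC2 ✓; age 22 ≥ 21 ✓; site Osaka ✗ (not Austin) → not eligible.
Health Savings Account — status full-time ✓; service 207 days ≥ 2 months (≈60 days) ✓; rating 4 ≥ 3 ✓ → eligible.
Internet Stipend — status full-time ✓; service 207 days < 2 years (≈730 days) ✗ → not eligible.
Vision Plan — status full-time ✓; service 207 days < 5 years (≈1825 days) ✗ → not eligible.
Charitable Gift Match — status full-time ✓; service 207 days < 24 months (≈720 days) ✗ → not eligible.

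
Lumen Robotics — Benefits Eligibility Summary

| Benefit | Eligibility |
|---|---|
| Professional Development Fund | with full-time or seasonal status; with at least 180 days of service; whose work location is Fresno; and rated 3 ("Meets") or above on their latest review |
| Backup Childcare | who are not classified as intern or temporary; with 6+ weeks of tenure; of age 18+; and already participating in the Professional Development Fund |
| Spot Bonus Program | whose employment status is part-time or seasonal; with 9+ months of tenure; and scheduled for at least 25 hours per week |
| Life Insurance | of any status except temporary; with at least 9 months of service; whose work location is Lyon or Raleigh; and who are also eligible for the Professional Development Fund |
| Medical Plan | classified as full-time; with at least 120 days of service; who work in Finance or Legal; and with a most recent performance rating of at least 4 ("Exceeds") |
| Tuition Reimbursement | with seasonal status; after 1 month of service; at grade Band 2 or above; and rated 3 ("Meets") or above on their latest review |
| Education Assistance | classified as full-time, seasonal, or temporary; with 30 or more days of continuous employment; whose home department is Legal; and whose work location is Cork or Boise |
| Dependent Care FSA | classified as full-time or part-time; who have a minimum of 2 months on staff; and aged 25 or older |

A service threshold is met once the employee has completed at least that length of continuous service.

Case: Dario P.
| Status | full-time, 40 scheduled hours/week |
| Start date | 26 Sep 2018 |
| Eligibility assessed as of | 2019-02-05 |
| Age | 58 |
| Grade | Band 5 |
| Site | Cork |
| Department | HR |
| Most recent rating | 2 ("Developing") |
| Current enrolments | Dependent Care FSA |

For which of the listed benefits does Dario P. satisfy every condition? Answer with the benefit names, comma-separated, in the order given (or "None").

Service from 26 Sep 2018 to 2019-02-05: 132 days.
Professional Development Fund — status full-time ✓; service 132 days < 180 days ✗ → not eligible.
Backup Childcare — status full-time ✓ (not excluded); service 132 days ≥ 6 weeks (≈42 days) ✓; age 58 ≥ 18 ✓; not enrolled in Professional Development Fund ✗ → not eligible.
Spot Bonus Program — status full-time ✗ (requires part-time or seasonal) → not eligible.
Life Insurance — status full-time ✓ (not excluded); service 132 days < 9 months (≈270 days) ✗ → not eligible.
Medical Plan — status full-time ✓; service 132 days ≥ 120 days ✓; dept HR ✗ → not eligible.
Tuition Reimbursement — status full-time ✗ (requires seasonal) → not eligible.
Education Assistance — status full-time ✓; service 132 days ≥ 30 days ✓; dept HR ✗ → not eligible.
Dependent Care FSA — status full-time ✓; service 132 days ≥ 2 months (≈60 days) ✓; age 58 ≥ 25 ✓ → eligible.

Dependent Care FSA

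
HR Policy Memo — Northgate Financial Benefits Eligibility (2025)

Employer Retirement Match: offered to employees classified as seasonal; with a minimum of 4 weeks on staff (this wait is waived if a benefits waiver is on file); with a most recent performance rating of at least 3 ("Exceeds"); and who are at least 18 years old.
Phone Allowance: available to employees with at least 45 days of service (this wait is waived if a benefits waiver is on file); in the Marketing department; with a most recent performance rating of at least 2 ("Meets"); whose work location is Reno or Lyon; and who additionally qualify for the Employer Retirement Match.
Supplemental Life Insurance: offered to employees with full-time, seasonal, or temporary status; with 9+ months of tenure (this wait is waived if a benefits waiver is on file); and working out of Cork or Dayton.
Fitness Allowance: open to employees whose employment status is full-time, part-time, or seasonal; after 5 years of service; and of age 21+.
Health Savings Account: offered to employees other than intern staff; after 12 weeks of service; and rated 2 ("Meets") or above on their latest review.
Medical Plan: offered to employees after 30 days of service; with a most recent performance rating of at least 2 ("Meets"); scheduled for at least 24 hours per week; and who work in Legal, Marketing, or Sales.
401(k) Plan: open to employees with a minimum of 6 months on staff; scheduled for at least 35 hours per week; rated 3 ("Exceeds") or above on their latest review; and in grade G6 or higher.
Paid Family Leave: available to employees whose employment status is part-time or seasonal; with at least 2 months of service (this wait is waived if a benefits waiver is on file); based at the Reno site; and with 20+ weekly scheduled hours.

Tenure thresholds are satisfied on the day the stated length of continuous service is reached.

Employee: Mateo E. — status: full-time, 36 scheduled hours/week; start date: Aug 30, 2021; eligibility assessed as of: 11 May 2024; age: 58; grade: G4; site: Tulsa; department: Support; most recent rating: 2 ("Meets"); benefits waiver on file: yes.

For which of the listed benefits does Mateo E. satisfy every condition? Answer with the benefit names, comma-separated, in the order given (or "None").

Service from Aug 30, 2021 to 11 May 2024: 985 days.
Employer Retirement Match — status full-time ✗ (requires seasonal) → not eligible.
Phone Allowance — benefits waiver on file ✓; dept Support ✗ → not eligible.
Supplemental Life Insurance — status full-time ✓; benefits waiver on file ✓; site Tulsa ✗ (not Cork or Dayton) → not eligible.
Fitness Allowance — status full-time ✓; service 985 days < 5 years (≈1825 days) ✗ → not eligible.
Health Savings Account — status full-time ✓ (not excluded); service 985 days ≥ 12 weeks (≈84 days) ✓; rating 2 ≥ 2 ✓ → eligible.
Medical Plan — service 985 days ≥ 30 days ✓; rating 2 ≥ 2 ✓; 36 hrs/wk ≥ 24 ✓; dept Support ✗ → not eligible.
401(k) Plan — service 985 days ≥ 6 months (≈180 days) ✓; 36 hrs/wk ≥ 35 ✓; rating 2 < 3 ✗ → not eligible.
Paid Family Leave — status full-time ✗ (requires part-time or seasonal) → not eligible.

Health Savings Account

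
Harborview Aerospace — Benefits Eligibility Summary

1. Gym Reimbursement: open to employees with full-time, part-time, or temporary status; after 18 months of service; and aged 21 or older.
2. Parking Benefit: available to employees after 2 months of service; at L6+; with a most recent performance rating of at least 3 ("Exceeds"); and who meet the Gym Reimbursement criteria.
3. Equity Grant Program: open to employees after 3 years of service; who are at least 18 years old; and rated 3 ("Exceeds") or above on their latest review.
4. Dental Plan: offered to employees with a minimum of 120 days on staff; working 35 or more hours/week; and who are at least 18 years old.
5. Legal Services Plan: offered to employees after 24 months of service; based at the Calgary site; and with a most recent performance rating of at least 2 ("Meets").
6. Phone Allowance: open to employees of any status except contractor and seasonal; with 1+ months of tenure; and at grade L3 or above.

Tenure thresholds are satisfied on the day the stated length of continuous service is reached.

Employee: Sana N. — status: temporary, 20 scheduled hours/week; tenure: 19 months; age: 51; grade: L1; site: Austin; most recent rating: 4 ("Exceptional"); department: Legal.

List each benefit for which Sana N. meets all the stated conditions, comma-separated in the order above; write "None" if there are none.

Gym Reimbursement

Gym Reimbursement — status temporary ✓; service 19 months ≥ 18 months ✓; age 51 ≥ 21 ✓ → eligible.
Parking Benefit — service 19 months ≥ 2 months ✓; grade L1 < L6 ✗ → not eligible.
Equity Grant Program — service 19 months < 3 years (≈1095 days) ✗ → not eligible.
Dental Plan — service 19 months ≥ 120 days ✓; 20 hrs/wk < 35 ✗ → not eligible.
Legal Services Plan — service 19 months < 24 months ✗ → not eligible.
Phone Allowance — status temporary ✓ (not excluded); service 19 months ≥ 1 month ✓; grade L1 < L3 ✗ → not eligible.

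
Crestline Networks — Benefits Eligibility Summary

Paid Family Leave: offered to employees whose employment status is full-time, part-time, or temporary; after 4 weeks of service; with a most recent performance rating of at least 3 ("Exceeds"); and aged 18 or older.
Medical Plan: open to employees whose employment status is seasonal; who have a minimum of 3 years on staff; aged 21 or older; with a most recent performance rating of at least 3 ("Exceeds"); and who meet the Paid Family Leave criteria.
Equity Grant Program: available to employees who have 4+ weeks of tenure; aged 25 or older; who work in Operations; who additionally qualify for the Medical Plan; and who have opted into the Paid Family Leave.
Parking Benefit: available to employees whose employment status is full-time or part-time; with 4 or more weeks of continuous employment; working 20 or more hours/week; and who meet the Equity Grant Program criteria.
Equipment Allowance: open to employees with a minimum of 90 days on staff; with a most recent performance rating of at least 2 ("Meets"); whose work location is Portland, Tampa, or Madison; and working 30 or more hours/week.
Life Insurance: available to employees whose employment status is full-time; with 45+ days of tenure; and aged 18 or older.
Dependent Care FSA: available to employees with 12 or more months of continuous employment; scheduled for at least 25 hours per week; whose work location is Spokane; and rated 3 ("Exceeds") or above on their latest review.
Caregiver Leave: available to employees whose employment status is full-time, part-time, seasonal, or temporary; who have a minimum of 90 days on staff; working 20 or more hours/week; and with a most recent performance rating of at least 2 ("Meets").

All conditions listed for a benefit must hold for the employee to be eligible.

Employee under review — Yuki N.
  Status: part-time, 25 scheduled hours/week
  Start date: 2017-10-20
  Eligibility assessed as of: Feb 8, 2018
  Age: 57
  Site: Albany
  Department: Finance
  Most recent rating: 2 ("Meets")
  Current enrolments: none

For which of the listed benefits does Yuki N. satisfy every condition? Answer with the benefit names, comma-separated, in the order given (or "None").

Service from 2017-10-20 to Feb 8, 2018: 111 days.
Paid Family Leave — status part-time ✓; service 111 days ≥ 4 weeks (≈28 days) ✓; rating 2 < 3 ✗ → not eligible.
Medical Plan — status part-time ✗ (requires seasonal) → not eligible.
Equity Grant Program — service 111 days ≥ 4 weeks (≈28 days) ✓; age 57 ≥ 25 ✓; dept Finance ✗ → not eligible.
Parking Benefit — status part-time ✓; service 111 days ≥ 4 weeks (≈28 days) ✓; 25 hrs/wk ≥ 20 ✓; not eligible for Equity Grant Program ✗ → not eligible.
Equipment Allowance — service 111 days ≥ 90 days ✓; rating 2 ≥ 2 ✓; site Albany ✗ (not Portland, Tampa, or Madison) → not eligible.
Life Insurance — status part-time ✗ (requires full-time) → not eligible.
Dependent Care FSA — service 111 days < 12 months (≈360 days) ✗ → not eligible.
Caregiver Leave — status part-time ✓; service 111 days ≥ 90 days ✓; 25 hrs/wk ≥ 20 ✓; rating 2 ≥ 2 ✓ → eligible.

Caregiver Leave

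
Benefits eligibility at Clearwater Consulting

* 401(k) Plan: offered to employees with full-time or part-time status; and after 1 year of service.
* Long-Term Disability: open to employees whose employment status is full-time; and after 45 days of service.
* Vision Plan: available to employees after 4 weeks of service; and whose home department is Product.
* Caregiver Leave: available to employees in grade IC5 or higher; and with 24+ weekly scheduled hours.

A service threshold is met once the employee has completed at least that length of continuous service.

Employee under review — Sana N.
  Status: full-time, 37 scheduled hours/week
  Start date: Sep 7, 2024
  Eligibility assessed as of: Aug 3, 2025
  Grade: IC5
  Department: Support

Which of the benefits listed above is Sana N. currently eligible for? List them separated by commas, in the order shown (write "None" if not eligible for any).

Service from Sep 7, 2024 to Aug 3, 2025: 330 days.
401(k) Plan — status full-time ✓; service 330 days < 1 year (≈365 days) ✗ → not eligible.
Long-Term Disability — status full-time ✓; service 330 days ≥ 45 days ✓ → eligible.
Vision Plan — service 330 days ≥ 4 weeks (≈28 days) ✓; dept Support ✗ → not eligible.
Caregiver Leave — grade IC5 ≥ IC5 ✓; 37 hrs/wk ≥ 24 ✓ → eligible.

Long-Term Disability, Caregiver Leave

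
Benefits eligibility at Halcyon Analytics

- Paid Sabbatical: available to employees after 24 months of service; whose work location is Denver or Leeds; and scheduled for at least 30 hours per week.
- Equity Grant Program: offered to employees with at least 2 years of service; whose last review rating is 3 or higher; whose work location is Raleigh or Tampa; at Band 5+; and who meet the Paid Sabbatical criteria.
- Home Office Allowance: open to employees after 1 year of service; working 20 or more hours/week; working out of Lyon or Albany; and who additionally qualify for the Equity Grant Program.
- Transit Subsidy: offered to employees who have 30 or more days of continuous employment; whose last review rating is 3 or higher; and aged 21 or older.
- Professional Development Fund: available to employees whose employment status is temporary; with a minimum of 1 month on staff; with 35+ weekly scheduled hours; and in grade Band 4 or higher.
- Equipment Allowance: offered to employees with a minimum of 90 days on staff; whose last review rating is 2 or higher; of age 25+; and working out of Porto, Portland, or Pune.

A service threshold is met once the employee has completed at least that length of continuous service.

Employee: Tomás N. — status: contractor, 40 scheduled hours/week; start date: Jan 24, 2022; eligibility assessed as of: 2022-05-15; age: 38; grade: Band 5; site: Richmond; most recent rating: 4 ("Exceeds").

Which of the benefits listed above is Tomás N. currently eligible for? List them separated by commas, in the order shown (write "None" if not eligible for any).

Service from Jan 24, 2022 to 2022-05-15: 111 days.
Paid Sabbatical — service 111 days < 24 months (≈720 days) ✗ → not eligible.
Equity Grant Program — service 111 days < 2 years (≈730 days) ✗ → not eligible.
Home Office Allowance — service 111 days < 1 year (≈365 days) ✗ → not eligible.
Transit Subsidy — service 111 days ≥ 30 days ✓; rating 4 ≥ 3 ✓; age 38 ≥ 21 ✓ → eligible.
Professional Development Fund — status contractor ✗ (requires temporary) → not eligible.
Equipment Allowance — service 111 days ≥ 90 days ✓; rating 4 ≥ 2 ✓; age 38 ≥ 25 ✓; site Richmond ✗ (not Porto, Portland, or Pune) → not eligible.

Transit Subsidy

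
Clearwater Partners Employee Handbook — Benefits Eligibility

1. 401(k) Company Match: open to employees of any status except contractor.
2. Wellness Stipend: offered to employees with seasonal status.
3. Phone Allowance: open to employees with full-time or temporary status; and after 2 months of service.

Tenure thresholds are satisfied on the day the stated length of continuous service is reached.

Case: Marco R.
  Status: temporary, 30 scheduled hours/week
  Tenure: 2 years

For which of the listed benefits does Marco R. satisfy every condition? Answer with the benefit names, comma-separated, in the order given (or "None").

401(k) Company Match, Phone Allowance

401(k) Company Match — status temporary ✓ (not excluded) → eligible.
Wellness Stipend — status temporary ✗ (requires seasonal) → not eligible.
Phone Allowance — status temporary ✓; service 2 years ≥ 2 months (≈60 days) ✓ → eligible.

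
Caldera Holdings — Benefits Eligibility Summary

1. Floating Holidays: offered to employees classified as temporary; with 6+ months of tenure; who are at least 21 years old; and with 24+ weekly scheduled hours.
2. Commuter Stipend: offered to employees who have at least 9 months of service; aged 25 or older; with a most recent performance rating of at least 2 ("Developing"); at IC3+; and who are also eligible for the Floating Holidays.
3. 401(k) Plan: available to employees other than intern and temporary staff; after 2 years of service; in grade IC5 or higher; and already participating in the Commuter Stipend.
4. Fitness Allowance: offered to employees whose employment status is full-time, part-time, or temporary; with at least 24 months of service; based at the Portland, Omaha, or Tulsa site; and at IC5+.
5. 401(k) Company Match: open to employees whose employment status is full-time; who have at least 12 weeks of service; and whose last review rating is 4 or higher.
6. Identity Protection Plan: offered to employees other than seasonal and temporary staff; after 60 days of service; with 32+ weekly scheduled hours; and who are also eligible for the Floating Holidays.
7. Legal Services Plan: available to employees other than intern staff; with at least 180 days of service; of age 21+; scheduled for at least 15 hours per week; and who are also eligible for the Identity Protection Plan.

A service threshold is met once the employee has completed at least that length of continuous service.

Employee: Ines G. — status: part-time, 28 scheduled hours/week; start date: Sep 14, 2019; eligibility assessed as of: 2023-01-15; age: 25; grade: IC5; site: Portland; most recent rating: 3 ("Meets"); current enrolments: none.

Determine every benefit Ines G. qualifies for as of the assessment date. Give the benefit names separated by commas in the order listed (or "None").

Fitness Allowance

Service from Sep 14, 2019 to 2023-01-15: 1219 days.
Floating Holidays — status part-time ✗ (requires temporary) → not eligible.
Commuter Stipend — service 1219 days ≥ 9 months (≈270 days) ✓; age 25 ≥ 25 ✓; rating 3 ≥ 2 ✓; grade IC5 ≥ IC3 ✓; not eligible for Floating Holidays ✗ → not eligible.
401(k) Plan — status part-time ✓ (not excluded); service 1219 days ≥ 2 years (≈730 days) ✓; grade IC5 ≥ IC5 ✓; not enrolled in Commuter Stipend ✗ → not eligible.
Fitness Allowance — status part-time ✓; service 1219 days ≥ 24 months (≈720 days) ✓; site Portland ✓; grade IC5 ≥ IC5 ✓ → eligible.
401(k) Company Match — status part-time ✗ (requires full-time) → not eligible.
Identity Protection Plan — status part-time ✓ (not excluded); service 1219 days ≥ 60 days ✓; 28 hrs/wk < 32 ✗ → not eligible.
Legal Services Plan — status part-time ✓ (not excluded); service 1219 days ≥ 180 days ✓; age 25 ≥ 21 ✓; 28 hrs/wk ≥ 15 ✓; not eligible for Identity Protection Plan ✗ → not eligible.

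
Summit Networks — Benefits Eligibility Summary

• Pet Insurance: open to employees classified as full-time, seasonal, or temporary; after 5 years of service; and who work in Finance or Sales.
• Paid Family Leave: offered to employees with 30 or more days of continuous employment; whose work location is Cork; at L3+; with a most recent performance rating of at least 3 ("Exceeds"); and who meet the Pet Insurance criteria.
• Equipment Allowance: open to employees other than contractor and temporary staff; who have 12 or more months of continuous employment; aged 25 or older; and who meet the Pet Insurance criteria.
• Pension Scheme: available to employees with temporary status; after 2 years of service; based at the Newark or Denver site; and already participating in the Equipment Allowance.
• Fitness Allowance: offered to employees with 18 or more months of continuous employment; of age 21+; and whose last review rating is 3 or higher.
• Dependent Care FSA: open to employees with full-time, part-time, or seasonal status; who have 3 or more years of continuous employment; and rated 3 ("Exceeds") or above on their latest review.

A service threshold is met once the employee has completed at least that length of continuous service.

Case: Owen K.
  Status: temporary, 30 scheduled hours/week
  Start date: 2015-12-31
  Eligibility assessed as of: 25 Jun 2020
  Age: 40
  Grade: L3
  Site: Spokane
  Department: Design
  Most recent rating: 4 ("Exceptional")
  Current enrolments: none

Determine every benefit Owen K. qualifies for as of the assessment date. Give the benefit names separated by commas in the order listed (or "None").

Fitness Allowance

Service from 2015-12-31 to 25 Jun 2020: 1638 days.
Pet Insurance — status temporary ✓; service 1638 days < 5 years (≈1825 days) ✗ → not eligible.
Paid Family Leave — service 1638 days ≥ 30 days ✓; site Spokane ✗ (not Cork) → not eligible.
Equipment Allowance — status temporary ✗ (excluded) → not eligible.
Pension Scheme — status temporary ✓; service 1638 days ≥ 2 years (≈730 days) ✓; site Spokane ✗ (not Newark or Denver) → not eligible.
Fitness Allowance — service 1638 days ≥ 18 months (≈540 days) ✓; age 40 ≥ 21 ✓; rating 4 ≥ 3 ✓ → eligible.
Dependent Care FSA — status temporary ✗ (requires full-time, part-time, or seasonal) → not eligible.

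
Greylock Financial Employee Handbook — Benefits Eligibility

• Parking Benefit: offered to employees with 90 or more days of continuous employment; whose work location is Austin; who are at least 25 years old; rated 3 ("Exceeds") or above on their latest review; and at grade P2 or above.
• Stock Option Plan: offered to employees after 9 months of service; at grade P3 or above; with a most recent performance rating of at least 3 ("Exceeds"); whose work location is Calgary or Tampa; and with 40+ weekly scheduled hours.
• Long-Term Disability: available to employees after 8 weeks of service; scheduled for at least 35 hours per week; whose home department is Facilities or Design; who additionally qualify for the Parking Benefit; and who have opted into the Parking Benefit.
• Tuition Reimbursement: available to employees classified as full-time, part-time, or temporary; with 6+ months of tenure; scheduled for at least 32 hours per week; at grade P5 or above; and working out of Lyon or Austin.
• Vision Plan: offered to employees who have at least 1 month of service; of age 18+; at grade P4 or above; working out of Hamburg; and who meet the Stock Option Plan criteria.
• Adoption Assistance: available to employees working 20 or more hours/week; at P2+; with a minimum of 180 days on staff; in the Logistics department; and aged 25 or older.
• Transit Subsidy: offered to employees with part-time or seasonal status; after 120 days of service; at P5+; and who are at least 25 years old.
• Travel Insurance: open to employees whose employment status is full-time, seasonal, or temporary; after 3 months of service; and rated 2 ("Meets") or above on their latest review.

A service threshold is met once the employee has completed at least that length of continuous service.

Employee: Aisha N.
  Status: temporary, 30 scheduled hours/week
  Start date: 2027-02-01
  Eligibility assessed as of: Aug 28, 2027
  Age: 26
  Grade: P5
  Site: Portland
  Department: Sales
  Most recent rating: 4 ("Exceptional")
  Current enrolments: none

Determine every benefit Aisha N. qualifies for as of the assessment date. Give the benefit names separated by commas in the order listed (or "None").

Travel Insurance

Service from 2027-02-01 to Aug 28, 2027: 208 days.
Parking Benefit — service 208 days ≥ 90 days ✓; site Portland ✗ (not Austin) → not eligible.
Stock Option Plan — service 208 days < 9 months (≈270 days) ✗ → not eligible.
Long-Term Disability — service 208 days ≥ 8 weeks (≈56 days) ✓; 30 hrs/wk < 35 ✗ → not eligible.
Tuition Reimbursement — status temporary ✓; service 208 days ≥ 6 months (≈180 days) ✓; 30 hrs/wk < 32 ✗ → not eligible.
Vision Plan — service 208 days ≥ 1 month (≈30 days) ✓; age 26 ≥ 18 ✓; grade P5 ≥ P4 ✓; site Portland ✗ (not Hamburg) → not eligible.
Adoption Assistance — 30 hrs/wk ≥ 20 ✓; grade P5 ≥ P2 ✓; service 208 days ≥ 180 days ✓; dept Sales ✗ → not eligible.
Transit Subsidy — status temporary ✗ (requires part-time or seasonal) → not eligible.
Travel Insurance — status temporary ✓; service 208 days ≥ 3 months (≈90 days) ✓; rating 4 ≥ 2 ✓ → eligible.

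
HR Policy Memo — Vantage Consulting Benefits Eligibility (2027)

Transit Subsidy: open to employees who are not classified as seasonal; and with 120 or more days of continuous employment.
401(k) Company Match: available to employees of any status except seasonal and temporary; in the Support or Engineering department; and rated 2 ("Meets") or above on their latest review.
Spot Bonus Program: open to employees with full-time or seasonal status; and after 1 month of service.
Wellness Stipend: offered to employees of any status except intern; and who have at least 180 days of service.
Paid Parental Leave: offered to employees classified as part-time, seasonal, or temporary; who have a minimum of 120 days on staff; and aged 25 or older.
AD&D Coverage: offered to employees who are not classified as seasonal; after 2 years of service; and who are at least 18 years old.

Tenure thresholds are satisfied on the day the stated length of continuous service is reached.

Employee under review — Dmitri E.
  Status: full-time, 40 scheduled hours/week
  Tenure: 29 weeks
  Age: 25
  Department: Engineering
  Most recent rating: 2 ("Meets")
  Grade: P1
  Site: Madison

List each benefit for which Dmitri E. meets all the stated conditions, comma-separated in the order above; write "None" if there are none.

Transit Subsidy, 401(k) Company Match, Spot Bonus Program, Wellness Stipend

Transit Subsidy — status full-time ✓ (not excluded); service 29 weeks ≥ 120 days ✓ → eligible.
401(k) Company Match — status full-time ✓ (not excluded); dept Engineering ✓; rating 2 ≥ 2 ✓ → eligible.
Spot Bonus Program — status full-time ✓; service 29 weeks ≥ 1 month (≈30 days) ✓ → eligible.
Wellness Stipend — status full-time ✓ (not excluded); service 29 weeks ≥ 180 days ✓ → eligible.
Paid Parental Leave — status full-time ✗ (requires part-time, seasonal, or temporary) → not eligible.
AD&D Coverage — status full-time ✓ (not excluded); service 29 weeks < 2 years (≈730 days) ✗ → not eligible.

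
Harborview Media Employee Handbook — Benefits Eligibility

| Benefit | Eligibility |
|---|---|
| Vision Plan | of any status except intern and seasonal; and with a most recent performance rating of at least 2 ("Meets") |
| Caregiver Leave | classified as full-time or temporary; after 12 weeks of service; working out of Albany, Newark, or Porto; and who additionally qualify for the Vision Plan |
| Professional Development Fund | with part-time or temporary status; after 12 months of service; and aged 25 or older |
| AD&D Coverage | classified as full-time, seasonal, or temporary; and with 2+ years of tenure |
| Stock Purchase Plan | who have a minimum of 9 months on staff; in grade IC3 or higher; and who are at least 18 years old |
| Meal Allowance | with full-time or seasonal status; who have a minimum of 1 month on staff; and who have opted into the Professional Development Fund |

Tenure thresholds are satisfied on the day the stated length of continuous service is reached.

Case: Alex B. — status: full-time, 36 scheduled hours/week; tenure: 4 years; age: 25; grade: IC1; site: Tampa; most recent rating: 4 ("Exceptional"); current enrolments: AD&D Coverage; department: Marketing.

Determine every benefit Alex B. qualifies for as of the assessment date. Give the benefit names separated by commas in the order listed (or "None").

Vision Plan — status full-time ✓ (not excluded); rating 4 ≥ 2 ✓ → eligible.
Caregiver Leave — status full-time ✓; service 4 years ≥ 12 weeks (≈84 days) ✓; site Tampa ✗ (not Albany, Newark, or Porto) → not eligible.
Professional Development Fund — status full-time ✗ (requires part-time or temporary) → not eligible.
AD&D Coverage — status full-time ✓; service 4 years ≥ 2 years ✓ → eligible.
Stock Purchase Plan — service 4 years ≥ 9 months (≈270 days) ✓; grade IC1 < IC3 ✗ → not eligible.
Meal Allowance — status full-time ✓; service 4 years ≥ 1 month (≈30 days) ✓; not enrolled in Professional Development Fund ✗ → not eligible.

Vision Plan, AD&D Coverage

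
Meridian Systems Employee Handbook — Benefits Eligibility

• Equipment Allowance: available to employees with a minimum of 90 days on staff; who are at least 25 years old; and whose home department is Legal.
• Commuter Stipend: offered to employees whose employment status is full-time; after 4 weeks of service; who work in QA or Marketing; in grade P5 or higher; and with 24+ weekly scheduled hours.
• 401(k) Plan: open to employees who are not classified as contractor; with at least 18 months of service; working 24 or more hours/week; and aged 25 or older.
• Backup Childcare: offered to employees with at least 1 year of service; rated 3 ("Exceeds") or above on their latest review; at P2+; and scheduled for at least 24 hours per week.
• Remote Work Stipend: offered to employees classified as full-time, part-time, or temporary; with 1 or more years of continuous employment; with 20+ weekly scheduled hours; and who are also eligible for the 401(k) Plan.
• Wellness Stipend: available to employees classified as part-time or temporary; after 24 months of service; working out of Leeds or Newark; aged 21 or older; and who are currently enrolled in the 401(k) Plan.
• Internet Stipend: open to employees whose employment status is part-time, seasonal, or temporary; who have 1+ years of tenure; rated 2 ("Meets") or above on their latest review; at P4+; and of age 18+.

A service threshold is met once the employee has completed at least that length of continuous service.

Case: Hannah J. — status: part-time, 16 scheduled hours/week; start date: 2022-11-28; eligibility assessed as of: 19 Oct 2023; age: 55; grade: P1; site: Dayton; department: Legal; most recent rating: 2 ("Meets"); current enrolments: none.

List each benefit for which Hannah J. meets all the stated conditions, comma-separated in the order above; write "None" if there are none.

Service from 2022-11-28 to 19 Oct 2023: 325 days.
Equipment Allowance — service 325 days ≥ 90 days ✓; age 55 ≥ 25 ✓; dept Legal ✓ → eligible.
Commuter Stipend — status part-time ✗ (requires full-time) → not eligible.
401(k) Plan — status part-time ✓ (not excluded); service 325 days < 18 months (≈540 days) ✗ → not eligible.
Backup Childcare — service 325 days < 1 year (≈365 days) ✗ → not eligible.
Remote Work Stipend — status part-time ✓; service 325 days < 1 year (≈365 days) ✗ → not eligible.
Wellness Stipend — status part-time ✓; service 325 days < 24 months (≈720 days) ✗ → not eligible.
Internet Stipend — status part-time ✓; service 325 days < 1 year (≈365 days) ✗ → not eligible.

Equipment Allowance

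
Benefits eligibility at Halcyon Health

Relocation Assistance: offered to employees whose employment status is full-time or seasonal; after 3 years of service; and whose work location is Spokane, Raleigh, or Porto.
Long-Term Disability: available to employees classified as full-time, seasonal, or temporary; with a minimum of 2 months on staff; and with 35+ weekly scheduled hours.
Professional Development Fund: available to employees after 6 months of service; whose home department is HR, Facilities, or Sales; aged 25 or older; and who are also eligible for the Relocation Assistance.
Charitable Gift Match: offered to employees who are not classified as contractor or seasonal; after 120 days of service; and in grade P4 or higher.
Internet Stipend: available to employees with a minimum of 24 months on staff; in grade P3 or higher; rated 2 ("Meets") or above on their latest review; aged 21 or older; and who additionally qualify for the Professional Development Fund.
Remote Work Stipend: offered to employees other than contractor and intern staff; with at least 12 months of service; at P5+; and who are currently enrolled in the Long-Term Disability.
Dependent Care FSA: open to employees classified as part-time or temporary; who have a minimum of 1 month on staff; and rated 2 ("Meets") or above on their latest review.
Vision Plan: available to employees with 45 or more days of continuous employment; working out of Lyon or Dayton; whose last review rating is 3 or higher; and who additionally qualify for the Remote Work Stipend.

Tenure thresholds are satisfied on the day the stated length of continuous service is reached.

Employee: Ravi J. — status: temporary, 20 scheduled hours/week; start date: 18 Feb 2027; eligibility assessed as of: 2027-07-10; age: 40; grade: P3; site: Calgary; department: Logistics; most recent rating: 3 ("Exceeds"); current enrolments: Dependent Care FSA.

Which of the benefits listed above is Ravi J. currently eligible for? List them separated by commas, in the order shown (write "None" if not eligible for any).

Service from 18 Feb 2027 to 2027-07-10: 142 days.
Relocation Assistance — status temporary ✗ (requires full-time or seasonal) → not eligible.
Long-Term Disability — status temporary ✓; service 142 days ≥ 2 months (≈60 days) ✓; 20 hrs/wk < 35 ✗ → not eligible.
Professional Development Fund — service 142 days < 6 months (≈180 days) ✗ → not eligible.
Charitable Gift Match — status temporary ✓ (not excluded); service 142 days ≥ 120 days ✓; grade P3 < P4 ✗ → not eligible.
Internet Stipend — service 142 days < 24 months (≈720 days) ✗ → not eligible.
Remote Work Stipend — status temporary ✓ (not excluded); service 142 days < 12 months (≈360 days) ✗ → not eligible.
Dependent Care FSA — status temporary ✓; service 142 days ≥ 1 month (≈30 days) ✓; rating 3 ≥ 2 ✓ → eligible.
Vision Plan — service 142 days ≥ 45 days ✓; site Calgary ✗ (not Lyon or Dayton) → not eligible.

Dependent Care FSA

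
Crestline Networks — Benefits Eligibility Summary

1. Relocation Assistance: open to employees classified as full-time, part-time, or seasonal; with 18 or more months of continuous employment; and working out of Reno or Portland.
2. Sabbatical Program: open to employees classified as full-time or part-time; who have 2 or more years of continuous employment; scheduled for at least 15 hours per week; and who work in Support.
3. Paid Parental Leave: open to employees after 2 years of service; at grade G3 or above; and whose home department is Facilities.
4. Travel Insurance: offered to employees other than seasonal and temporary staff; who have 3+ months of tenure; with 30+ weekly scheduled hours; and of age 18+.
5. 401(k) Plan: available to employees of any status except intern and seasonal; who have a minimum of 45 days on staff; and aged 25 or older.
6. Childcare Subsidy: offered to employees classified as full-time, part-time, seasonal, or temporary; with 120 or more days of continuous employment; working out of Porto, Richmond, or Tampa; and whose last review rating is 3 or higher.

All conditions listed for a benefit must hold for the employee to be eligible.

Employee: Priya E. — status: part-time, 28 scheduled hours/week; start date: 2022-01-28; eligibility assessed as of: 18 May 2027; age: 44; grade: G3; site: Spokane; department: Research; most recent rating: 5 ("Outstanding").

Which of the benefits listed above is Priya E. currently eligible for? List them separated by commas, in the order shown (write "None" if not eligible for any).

Service from 2022-01-28 to 18 May 2027: 1936 days.
Relocation Assistance — status part-time ✓; service 1936 days ≥ 18 months (≈540 days) ✓; site Spokane ✗ (not Reno or Portland) → not eligible.
Sabbatical Program — status part-time ✓; service 1936 days ≥ 2 years (≈730 days) ✓; 28 hrs/wk ≥ 15 ✓; dept Research ✗ → not eligible.
Paid Parental Leave — service 1936 days ≥ 2 years (≈730 days) ✓; grade G3 ≥ G3 ✓; dept Research ✗ → not eligible.
Travel Insurance — status part-time ✓ (not excluded); service 1936 days ≥ 3 months (≈90 days) ✓; 28 hrs/wk < 30 ✗ → not eligible.
401(k) Plan — status part-time ✓ (not excluded); service 1936 days ≥ 45 days ✓; age 44 ≥ 25 ✓ → eligible.
Childcare Subsidy — status part-time ✓; service 1936 days ≥ 120 days ✓; site Spokane ✗ (not Porto, Richmond, or Tampa) → not eligible.

401(k) Plan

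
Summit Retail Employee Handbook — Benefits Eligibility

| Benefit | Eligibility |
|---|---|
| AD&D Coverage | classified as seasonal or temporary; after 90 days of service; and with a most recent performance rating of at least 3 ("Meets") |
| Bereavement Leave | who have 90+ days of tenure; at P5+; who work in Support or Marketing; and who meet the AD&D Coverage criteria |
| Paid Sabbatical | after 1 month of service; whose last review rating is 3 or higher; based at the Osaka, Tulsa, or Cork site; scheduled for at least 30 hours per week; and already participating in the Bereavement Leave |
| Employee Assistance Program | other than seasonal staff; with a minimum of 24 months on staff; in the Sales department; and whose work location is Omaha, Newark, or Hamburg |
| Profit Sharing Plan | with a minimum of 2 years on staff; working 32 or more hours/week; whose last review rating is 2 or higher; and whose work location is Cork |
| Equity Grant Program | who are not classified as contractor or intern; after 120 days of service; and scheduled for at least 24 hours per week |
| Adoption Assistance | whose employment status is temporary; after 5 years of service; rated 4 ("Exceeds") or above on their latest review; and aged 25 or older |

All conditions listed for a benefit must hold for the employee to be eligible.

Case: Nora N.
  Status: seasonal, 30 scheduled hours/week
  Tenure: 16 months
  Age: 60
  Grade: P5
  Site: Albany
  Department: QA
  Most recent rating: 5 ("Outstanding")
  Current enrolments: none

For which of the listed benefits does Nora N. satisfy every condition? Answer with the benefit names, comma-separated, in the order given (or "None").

AD&D Coverage, Equity Grant Program

AD&D Coverage — status seasonal ✓; service 16 months ≥ 90 days ✓; rating 5 ≥ 3 ✓ → eligible.
Bereavement Leave — service 16 months ≥ 90 days ✓; grade P5 ≥ P5 ✓; dept QA ✗ → not eligible.
Paid Sabbatical — service 16 months ≥ 1 month ✓; rating 5 ≥ 3 ✓; site Albany ✗ (not Osaka, Tulsa, or Cork) → not eligible.
Employee Assistance Program — status seasonal ✗ (excluded) → not eligible.
Profit Sharing Plan — service 16 months < 2 years (≈730 days) ✗ → not eligible.
Equity Grant Program — status seasonal ✓ (not excluded); service 16 months ≥ 120 days ✓; 30 hrs/wk ≥ 24 ✓ → eligible.
Adoption Assistance — status seasonal ✗ (requires temporary) → not eligible.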